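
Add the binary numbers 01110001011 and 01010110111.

Add column by column from the right: bit + bit + carry-in; write the sum mod 2, carry 1 when the sum is 2 or 3.
carry:  11101111110
        01110001011
+       01010110111
-------------------
       011001000010
(the carry out of the leftmost column, 0, becomes the leading bit)
Decimal check:
  01110001011 = 512 + 256 + 128 + 8 + 2 + 1 = 907
  01010110111 = 512 + 128 + 32 + 16 + 4 + 2 + 1 = 695
  907 + 695 = 1602, and 011001000010 = 1024 + 512 + 64 + 2 = 1602 ✓



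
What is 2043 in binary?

Using repeated division by 2:
2043 ÷ 2 = 1021 remainder 1
1021 ÷ 2 = 510 remainder 1
510 ÷ 2 = 255 remainder 0
255 ÷ 2 = 127 remainder 1
127 ÷ 2 = 63 remainder 1
63 ÷ 2 = 31 remainder 1
31 ÷ 2 = 15 remainder 1
15 ÷ 2 = 7 remainder 1
7 ÷ 2 = 3 remainder 1
3 ÷ 2 = 1 remainder 1
1 ÷ 2 = 0 remainder 1
Reading remainders bottom to top: 11111111011



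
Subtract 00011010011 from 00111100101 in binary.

Method 1 - Direct subtraction (column by column from the right: bit − bit − borrow-in; if negative, add 2 and borrow 1 from the next column):
borrow: 00000100100
        00111100101
-       00011010011
-------------------
        00100010010

Method 2 - Add two's complement:
Two's complement of 00011010011: invert → 11100101100, add 1 → 11100101101
  00111100101
+ 11100101101
-------------
 100100010010  (end carry out of the top bit = 1)
Discarding the end carry: 00100010010
Decimal check:
  00111100101 = 256 + 128 + 64 + 32 + 4 + 1 = 485
  00011010011 = 128 + 64 + 16 + 2 + 1 = 211
  485 - 211 = 274, and 00100010010 = 256 + 16 + 2 = 274 ✓



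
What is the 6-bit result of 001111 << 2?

Original: 001111 (decimal 15)
Shift left by 2 positions
Append 2 zeros on the right
Result: 111100 (decimal 60)
Equivalent: 15 << 2 = 15 × 2^2 = 60



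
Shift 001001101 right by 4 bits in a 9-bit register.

Original: 001001101 (decimal 77)
Shift right by 4 positions
Drop the 4 low bits; fill with zeros on the left
Result: 000000100 (decimal 4)
Equivalent: 77 >> 4 = 77 ÷ 2^4 = 4



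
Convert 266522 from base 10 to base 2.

Using repeated division by 2:
266522 ÷ 2 = 133261 remainder 0
133261 ÷ 2 = 66630 remainder 1
66630 ÷ 2 = 33315 remainder 0
33315 ÷ 2 = 16657 remainder 1
16657 ÷ 2 = 8328 remainder 1
8328 ÷ 2 = 4164 remainder 0
4164 ÷ 2 = 2082 remainder 0
2082 ÷ 2 = 1041 remainder 0
1041 ÷ 2 = 520 remainder 1
520 ÷ 2 = 260 remainder 0
260 ÷ 2 = 130 remainder 0
130 ÷ 2 = 65 remainder 0
65 ÷ 2 = 32 remainder 1
32 ÷ 2 = 16 remainder 0
16 ÷ 2 = 8 remainder 0
8 ÷ 2 = 4 remainder 0
4 ÷ 2 = 2 remainder 0
2 ÷ 2 = 1 remainder 0
1 ÷ 2 = 0 remainder 1
Reading remainders bottom to top: 1000001000100011010



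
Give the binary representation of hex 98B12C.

Convert each hex digit to 4 bits:
  9 = 1001
  8 = 1000
  B = 1011
  1 = 0001
  2 = 0010
  C = 1100
Concatenate: 100110001011000100101100



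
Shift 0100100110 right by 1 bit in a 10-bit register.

Original: 0100100110 (decimal 294)
Shift right by 1 position
Drop the 1 low bit; fill with zero on the left
Result: 0010010011 (decimal 147)
Equivalent: 294 >> 1 = 294 ÷ 2^1 = 147



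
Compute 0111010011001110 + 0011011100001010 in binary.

Add column by column from the right: bit + bit + carry-in; write the sum mod 2, carry 1 when the sum is 2 or 3.
carry:  1110100000011100
        0111010011001110
+       0011011100001010
------------------------
       01010101111011000
(the carry out of the leftmost column, 0, becomes the leading bit)
Decimal check:
  0111010011001110 = 16384 + 8192 + 4096 + 1024 + 128 + 64 + 8 + 4 + 2 = 29902
  0011011100001010 = 8192 + 4096 + 1024 + 512 + 256 + 8 + 2 = 14090
  29902 + 14090 = 43992, and 01010101111011000 = 32768 + 8192 + 2048 + 512 + 256 + 128 + 64 + 16 + 8 = 43992 ✓



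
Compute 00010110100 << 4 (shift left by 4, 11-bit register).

Original: 00010110100 (decimal 180)
Shift left by 4 positions
Append 4 zeros on the right and drop the 4 high bits that overflow the 11-bit width
Result: 01101000000 (decimal 832)
Equivalent: 180 << 4 = 180 × 2^4 = 2880, truncated to 11 bits = 832



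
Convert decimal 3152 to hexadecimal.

Using repeated division by 16 (digits 10–15 are A–F):
3152 ÷ 16 = 197 remainder 0
197 ÷ 16 = 12 remainder 5
12 ÷ 16 = 0 remainder 12 (C)
Reading remainders bottom to top: C50



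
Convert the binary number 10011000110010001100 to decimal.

Sum of powers of 2 for each 1-bit:
2^2 + 2^3 + 2^7 + 2^10 + 2^11 + 2^15 + 2^16 + 2^19
= 4 + 8 + 128 + 1024 + 2048 + 32768 + 65536 + 524288
= 625804



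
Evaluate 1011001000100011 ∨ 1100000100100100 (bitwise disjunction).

OR: 1 when either bit is 1
  1011001000100011
| 1100000100100100
------------------
  1111001100100111
Decimal: 45603 | 49444 = 62247



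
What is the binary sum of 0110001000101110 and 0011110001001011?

Add column by column from the right: bit + bit + carry-in; write the sum mod 2, carry 1 when the sum is 2 or 3.
carry:  1100000000011100
        0110001000101110
+       0011110001001011
------------------------
       01001111001111001
(the carry out of the leftmost column, 0, becomes the leading bit)
Decimal check:
  0110001000101110 = 16384 + 8192 + 512 + 32 + 8 + 4 + 2 = 25134
  0011110001001011 = 8192 + 4096 + 2048 + 1024 + 64 + 8 + 2 + 1 = 15435
  25134 + 15435 = 40569, and 01001111001111001 = 32768 + 4096 + 2048 + 1024 + 512 + 64 + 32 + 16 + 8 + 1 = 40569 ✓



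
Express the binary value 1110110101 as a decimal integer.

Sum of powers of 2 for each 1-bit:
2^0 + 2^2 + 2^4 + 2^5 + 2^7 + 2^8 + 2^9
= 1 + 4 + 16 + 32 + 128 + 256 + 512
= 949



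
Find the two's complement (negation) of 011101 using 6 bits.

Original: 011101
Step 1 - Invert all bits: 100010
Step 2 - Add 1: 100011
Verification: 011101 + 100011 = 1000000; discarding the end carry (carry out of the top bit) leaves the 6-bit value 000000, as required for x + (-x)



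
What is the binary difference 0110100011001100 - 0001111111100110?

Method 1 - Direct subtraction (column by column from the right: bit − bit − borrow-in; if negative, add 2 and borrow 1 from the next column):
borrow: 0011111111001100
        0110100011001100
-       0001111111100110
------------------------
        0100100011100110

Method 2 - Add two's complement:
Two's complement of 0001111111100110: invert → 1110000000011001, add 1 → 1110000000011010
  0110100011001100
+ 1110000000011010
------------------
 10100100011100110  (end carry out of the top bit = 1)
Discarding the end carry: 0100100011100110
Decimal check:
  0110100011001100 = 16384 + 8192 + 2048 + 128 + 64 + 8 + 4 = 26828
  0001111111100110 = 4096 + 2048 + 1024 + 512 + 256 + 128 + 64 + 32 + 4 + 2 = 8166
  26828 - 8166 = 18662, and 0100100011100110 = 16384 + 2048 + 128 + 64 + 32 + 4 + 2 = 18662 ✓



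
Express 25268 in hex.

Using repeated division by 16 (digits 10–15 are A–F):
25268 ÷ 16 = 1579 remainder 4
1579 ÷ 16 = 98 remainder 11 (B)
98 ÷ 16 = 6 remainder 2
6 ÷ 16 = 0 remainder 6
Reading remainders bottom to top: 62B4



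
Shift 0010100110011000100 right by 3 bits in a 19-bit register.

Original: 0010100110011000100 (decimal 85188)
Shift right by 3 positions
Drop the 3 low bits; fill with zeros on the left
Result: 0000010100110011000 (decimal 10648)
Equivalent: 85188 >> 3 = 85188 ÷ 2^3 = 10648



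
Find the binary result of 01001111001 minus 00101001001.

Method 1 - Direct subtraction (column by column from the right: bit − bit − borrow-in; if negative, add 2 and borrow 1 from the next column):
borrow: 01000000000
        01001111001
-       00101001001
-------------------
        00100110000

Method 2 - Add two's complement:
Two's complement of 00101001001: invert → 11010110110, add 1 → 11010110111
  01001111001
+ 11010110111
-------------
 100100110000  (end carry out of the top bit = 1)
Discarding the end carry: 00100110000
Decimal check:
  01001111001 = 512 + 64 + 32 + 16 + 8 + 1 = 633
  00101001001 = 256 + 64 + 8 + 1 = 329
  633 - 329 = 304, and 00100110000 = 256 + 32 + 16 = 304 ✓



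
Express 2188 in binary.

Using repeated division by 2:
2188 ÷ 2 = 1094 remainder 0
1094 ÷ 2 = 547 remainder 0
547 ÷ 2 = 273 remainder 1
273 ÷ 2 = 136 remainder 1
136 ÷ 2 = 68 remainder 0
68 ÷ 2 = 34 remainder 0
34 ÷ 2 = 17 remainder 0
17 ÷ 2 = 8 remainder 1
8 ÷ 2 = 4 remainder 0
4 ÷ 2 = 2 remainder 0
2 ÷ 2 = 1 remainder 0
1 ÷ 2 = 0 remainder 1
Reading remainders bottom to top: 100010001100



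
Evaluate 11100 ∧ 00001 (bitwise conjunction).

AND: 1 only when both bits are 1
  11100
& 00001
-------
  00000
Decimal: 28 & 1 = 0



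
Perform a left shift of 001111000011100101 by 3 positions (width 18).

Original: 001111000011100101 (decimal 61669)
Shift left by 3 positions
Append 3 zeros on the right and drop the 3 high bits that overflow the 18-bit width
Result: 111000011100101000 (decimal 231208)
Equivalent: 61669 << 3 = 61669 × 2^3 = 493352, truncated to 18 bits = 231208



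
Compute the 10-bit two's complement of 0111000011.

Original: 0111000011
Step 1 - Invert all bits: 1000111100
Step 2 - Add 1: 1000111101
Verification: 0111000011 + 1000111101 = 10000000000; discarding the end carry (carry out of the top bit) leaves the 10-bit value 0000000000, as required for x + (-x)



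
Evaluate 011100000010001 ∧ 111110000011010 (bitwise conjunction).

AND: 1 only when both bits are 1
  011100000010001
& 111110000011010
-----------------
  011100000010000
Decimal: 14353 & 31770 = 14352



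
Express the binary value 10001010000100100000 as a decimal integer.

Sum of powers of 2 for each 1-bit:
2^5 + 2^8 + 2^13 + 2^15 + 2^19
= 32 + 256 + 8192 + 32768 + 524288
= 565536



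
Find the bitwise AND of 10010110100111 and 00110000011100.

AND: 1 only when both bits are 1
  10010110100111
& 00110000011100
----------------
  00010000000100
Decimal: 9639 & 3100 = 1028



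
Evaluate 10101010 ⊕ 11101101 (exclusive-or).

XOR: 1 when bits differ
  10101010
^ 11101101
----------
  01000111
Decimal: 170 ^ 237 = 71



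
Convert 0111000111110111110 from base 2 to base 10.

Sum of powers of 2 for each 1-bit:
2^1 + 2^2 + 2^3 + 2^4 + 2^5 + 2^7 + 2^8 + 2^9 + 2^10 + 2^11 + 2^15 + 2^16 + 2^17
= 2 + 4 + 8 + 16 + 32 + 128 + 256 + 512 + 1024 + 2048 + 32768 + 65536 + 131072
= 233406



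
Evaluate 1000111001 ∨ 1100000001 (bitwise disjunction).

OR: 1 when either bit is 1
  1000111001
| 1100000001
------------
  1100111001
Decimal: 569 | 769 = 825



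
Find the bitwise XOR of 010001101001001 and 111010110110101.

XOR: 1 when bits differ
  010001101001001
^ 111010110110101
-----------------
  101011011111100
Decimal: 9033 ^ 30133 = 22268



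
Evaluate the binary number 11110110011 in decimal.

Sum of powers of 2 for each 1-bit:
2^0 + 2^1 + 2^4 + 2^5 + 2^7 + 2^8 + 2^9 + 2^10
= 1 + 2 + 16 + 32 + 128 + 256 + 512 + 1024
= 1971



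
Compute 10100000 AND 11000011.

AND: 1 only when both bits are 1
  10100000
& 11000011
----------
  10000000
Decimal: 160 & 195 = 128



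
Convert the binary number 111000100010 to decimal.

Sum of powers of 2 for each 1-bit:
2^1 + 2^5 + 2^9 + 2^10 + 2^11
= 2 + 32 + 512 + 1024 + 2048
= 3618



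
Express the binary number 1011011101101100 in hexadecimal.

Group into 4-bit nibbles from right:
  1011 = B
  0111 = 7
  0110 = 6
  1100 = C
Result: B76C



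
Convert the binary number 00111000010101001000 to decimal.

Sum of powers of 2 for each 1-bit:
2^3 + 2^6 + 2^8 + 2^10 + 2^15 + 2^16 + 2^17
= 8 + 64 + 256 + 1024 + 32768 + 65536 + 131072
= 230728



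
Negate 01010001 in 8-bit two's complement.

Original: 01010001
Step 1 - Invert all bits: 10101110
Step 2 - Add 1: 10101111
Verification: 01010001 + 10101111 = 100000000; discarding the end carry (carry out of the top bit) leaves the 8-bit value 00000000, as required for x + (-x)



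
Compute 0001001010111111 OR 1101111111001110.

OR: 1 when either bit is 1
  0001001010111111
| 1101111111001110
------------------
  1101111111111111
Decimal: 4799 | 57294 = 57343



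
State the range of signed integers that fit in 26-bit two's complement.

For 26-bit two's complement:
Minimum: -2^25 = -33554432
Maximum: 2^25 - 1 = 33554431



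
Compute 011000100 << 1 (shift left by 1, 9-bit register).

Original: 011000100 (decimal 196)
Shift left by 1 position
Append 1 zero on the right
Result: 110001000 (decimal 392)
Equivalent: 196 << 1 = 196 × 2^1 = 392



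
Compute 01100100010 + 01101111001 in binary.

Add column by column from the right: bit + bit + carry-in; write the sum mod 2, carry 1 when the sum is 2 or 3.
carry:  11011000000
        01100100010
+       01101111001
-------------------
       011010011011
(the carry out of the leftmost column, 0, becomes the leading bit)
Decimal check:
  01100100010 = 512 + 256 + 32 + 2 = 802
  01101111001 = 512 + 256 + 64 + 32 + 16 + 8 + 1 = 889
  802 + 889 = 1691, and 011010011011 = 1024 + 512 + 128 + 16 + 8 + 2 + 1 = 1691 ✓



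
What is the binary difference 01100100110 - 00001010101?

Method 1 - Direct subtraction (column by column from the right: bit − bit − borrow-in; if negative, add 2 and borrow 1 from the next column):
borrow: 00110100010
        01100100110
-       00001010101
-------------------
        01011010001

Method 2 - Add two's complement:
Two's complement of 00001010101: invert → 11110101010, add 1 → 11110101011
  01100100110
+ 11110101011
-------------
 101011010001  (end carry out of the top bit = 1)
Discarding the end carry: 01011010001
Decimal check:
  01100100110 = 512 + 256 + 32 + 4 + 2 = 806
  00001010101 = 64 + 16 + 4 + 1 = 85
  806 - 85 = 721, and 01011010001 = 512 + 128 + 64 + 16 + 1 = 721 ✓



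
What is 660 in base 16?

Using repeated division by 16 (digits 10–15 are A–F):
660 ÷ 16 = 41 remainder 4
41 ÷ 16 = 2 remainder 9
2 ÷ 16 = 0 remainder 2
Reading remainders bottom to top: 294



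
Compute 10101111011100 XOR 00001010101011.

XOR: 1 when bits differ
  10101111011100
^ 00001010101011
----------------
  10100101110111
Decimal: 11228 ^ 683 = 10615



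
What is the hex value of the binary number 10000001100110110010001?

Group into 4-bit nibbles from right:
  0100 = 4
  0000 = 0
  1100 = C
  1101 = D
  1001 = 9
  0001 = 1
Result: 40CD91



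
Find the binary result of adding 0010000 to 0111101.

Add column by column from the right: bit + bit + carry-in; write the sum mod 2, carry 1 when the sum is 2 or 3.
carry:  1100000
        0010000
+       0111101
---------------
       01001101
(the carry out of the leftmost column, 0, becomes the leading bit)
Decimal check:
  0010000 = 16
  0111101 = 32 + 16 + 8 + 4 + 1 = 61
  16 + 61 = 77, and 01001101 = 64 + 8 + 4 + 1 = 77 ✓



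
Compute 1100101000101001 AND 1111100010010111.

AND: 1 only when both bits are 1
  1100101000101001
& 1111100010010111
------------------
  1100100000000001
Decimal: 51753 & 63639 = 51201



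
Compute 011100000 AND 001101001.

AND: 1 only when both bits are 1
  011100000
& 001101001
-----------
  001100000
Decimal: 224 & 105 = 96



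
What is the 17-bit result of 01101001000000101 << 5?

Original: 01101001000000101 (decimal 53765)
Shift left by 5 positions
Append 5 zeros on the right and drop the 5 high bits that overflow the 17-bit width
Result: 00100000010100000 (decimal 16544)
Equivalent: 53765 << 5 = 53765 × 2^5 = 1720480, truncated to 17 bits = 16544



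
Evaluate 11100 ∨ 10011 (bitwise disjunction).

OR: 1 when either bit is 1
  11100
| 10011
-------
  11111
Decimal: 28 | 19 = 31



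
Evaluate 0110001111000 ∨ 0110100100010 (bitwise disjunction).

OR: 1 when either bit is 1
  0110001111000
| 0110100100010
---------------
  0110101111010
Decimal: 3192 | 3362 = 3450



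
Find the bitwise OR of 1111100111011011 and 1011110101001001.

OR: 1 when either bit is 1
  1111100111011011
| 1011110101001001
------------------
  1111110111011011
Decimal: 63963 | 48457 = 64987



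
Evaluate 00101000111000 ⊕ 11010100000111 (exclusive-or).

XOR: 1 when bits differ
  00101000111000
^ 11010100000111
----------------
  11111100111111
Decimal: 2616 ^ 13575 = 16191



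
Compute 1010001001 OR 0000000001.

OR: 1 when either bit is 1
  1010001001
| 0000000001
------------
  1010001001
Decimal: 649 | 1 = 649



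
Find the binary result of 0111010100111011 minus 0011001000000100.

Method 1 - Direct subtraction (column by column from the right: bit − bit − borrow-in; if negative, add 2 and borrow 1 from the next column):
borrow: 0000010000001000
        0111010100111011
-       0011001000000100
------------------------
        0100001100110111

Method 2 - Add two's complement:
Two's complement of 0011001000000100: invert → 1100110111111011, add 1 → 1100110111111100
  0111010100111011
+ 1100110111111100
------------------
 10100001100110111  (end carry out of the top bit = 1)
Discarding the end carry: 0100001100110111
Decimal check:
  0111010100111011 = 16384 + 8192 + 4096 + 1024 + 256 + 32 + 16 + 8 + 2 + 1 = 30011
  0011001000000100 = 8192 + 4096 + 512 + 4 = 12804
  30011 - 12804 = 17207, and 0100001100110111 = 16384 + 512 + 256 + 32 + 16 + 4 + 2 + 1 = 17207 ✓



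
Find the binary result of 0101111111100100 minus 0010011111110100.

Method 1 - Direct subtraction (column by column from the right: bit − bit − borrow-in; if negative, add 2 and borrow 1 from the next column):
borrow: 0100111111100000
        0101111111100100
-       0010011111110100
------------------------
        0011011111110000

Method 2 - Add two's complement:
Two's complement of 0010011111110100: invert → 1101100000001011, add 1 → 1101100000001100
  0101111111100100
+ 1101100000001100
------------------
 10011011111110000  (end carry out of the top bit = 1)
Discarding the end carry: 0011011111110000
Decimal check:
  0101111111100100 = 16384 + 4096 + 2048 + 1024 + 512 + 256 + 128 + 64 + 32 + 4 = 24548
  0010011111110100 = 8192 + 1024 + 512 + 256 + 128 + 64 + 32 + 16 + 4 = 10228
  24548 - 10228 = 14320, and 0011011111110000 = 8192 + 4096 + 1024 + 512 + 256 + 128 + 64 + 32 + 16 = 14320 ✓



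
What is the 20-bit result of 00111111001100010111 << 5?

Original: 00111111001100010111 (decimal 258839)
Shift left by 5 positions
Append 5 zeros on the right and drop the 5 high bits that overflow the 20-bit width
Result: 11100110001011100000 (decimal 942816)
Equivalent: 258839 << 5 = 258839 × 2^5 = 8282848, truncated to 20 bits = 942816



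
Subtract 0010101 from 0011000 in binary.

Method 1 - Direct subtraction (column by column from the right: bit − bit − borrow-in; if negative, add 2 and borrow 1 from the next column):
borrow: 0001110
        0011000
-       0010101
---------------
        0000011

Method 2 - Add two's complement:
Two's complement of 0010101: invert → 1101010, add 1 → 1101011
  0011000
+ 1101011
---------
 10000011  (end carry out of the top bit = 1)
Discarding the end carry: 0000011
Decimal check:
  0011000 = 16 + 8 = 24
  0010101 = 16 + 4 + 1 = 21
  24 - 21 = 3, and 0000011 = 2 + 1 = 3 ✓



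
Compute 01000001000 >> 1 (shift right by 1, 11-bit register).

Original: 01000001000 (decimal 520)
Shift right by 1 position
Drop the 1 low bit; fill with zero on the left
Result: 00100000100 (decimal 260)
Equivalent: 520 >> 1 = 520 ÷ 2^1 = 260



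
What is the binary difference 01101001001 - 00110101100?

Method 1 - Direct subtraction (column by column from the right: bit − bit − borrow-in; if negative, add 2 and borrow 1 from the next column):
borrow: 01101111000
        01101001001
-       00110101100
-------------------
        00110011101

Method 2 - Add two's complement:
Two's complement of 00110101100: invert → 11001010011, add 1 → 11001010100
  01101001001
+ 11001010100
-------------
 100110011101  (end carry out of the top bit = 1)
Discarding the end carry: 00110011101
Decimal check:
  01101001001 = 512 + 256 + 64 + 8 + 1 = 841
  00110101100 = 256 + 128 + 32 + 8 + 4 = 428
  841 - 428 = 413, and 00110011101 = 256 + 128 + 16 + 8 + 4 + 1 = 413 ✓



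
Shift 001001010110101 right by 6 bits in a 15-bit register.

Original: 001001010110101 (decimal 4789)
Shift right by 6 positions
Drop the 6 low bits; fill with zeros on the left
Result: 000000001001010 (decimal 74)
Equivalent: 4789 >> 6 = 4789 ÷ 2^6 = 74



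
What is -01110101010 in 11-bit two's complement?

Original: 01110101010
Step 1 - Invert all bits: 10001010101
Step 2 - Add 1: 10001010110
Verification: 01110101010 + 10001010110 = 100000000000; discarding the end carry (carry out of the top bit) leaves the 11-bit value 00000000000, as required for x + (-x)



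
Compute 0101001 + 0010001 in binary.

Add column by column from the right: bit + bit + carry-in; write the sum mod 2, carry 1 when the sum is 2 or 3.
carry:  0000010
        0101001
+       0010001
---------------
       00111010
(the carry out of the leftmost column, 0, becomes the leading bit)
Decimal check:
  0101001 = 32 + 8 + 1 = 41
  0010001 = 16 + 1 = 17
  41 + 17 = 58, and 00111010 = 32 + 16 + 8 + 2 = 58 ✓



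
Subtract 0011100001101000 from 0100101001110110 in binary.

Method 1 - Direct subtraction (column by column from the right: bit − bit − borrow-in; if negative, add 2 and borrow 1 from the next column):
borrow: 0110000000010000
        0100101001110110
-       0011100001101000
------------------------
        0001001000001110

Method 2 - Add two's complement:
Two's complement of 0011100001101000: invert → 1100011110010111, add 1 → 1100011110011000
  0100101001110110
+ 1100011110011000
------------------
 10001001000001110  (end carry out of the top bit = 1)
Discarding the end carry: 0001001000001110
Decimal check:
  0100101001110110 = 16384 + 2048 + 512 + 64 + 32 + 16 + 4 + 2 = 19062
  0011100001101000 = 8192 + 4096 + 2048 + 64 + 32 + 8 = 14440
  19062 - 14440 = 4622, and 0001001000001110 = 4096 + 512 + 8 + 4 + 2 = 4622 ✓



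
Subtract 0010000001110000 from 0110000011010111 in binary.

Method 1 - Direct subtraction (column by column from the right: bit − bit − borrow-in; if negative, add 2 and borrow 1 from the next column):
borrow: 0000000011000000
        0110000011010111
-       0010000001110000
------------------------
        0100000001100111

Method 2 - Add two's complement:
Two's complement of 0010000001110000: invert → 1101111110001111, add 1 → 1101111110010000
  0110000011010111
+ 1101111110010000
------------------
 10100000001100111  (end carry out of the top bit = 1)
Discarding the end carry: 0100000001100111
Decimal check:
  0110000011010111 = 16384 + 8192 + 128 + 64 + 16 + 4 + 2 + 1 = 24791
  0010000001110000 = 8192 + 64 + 32 + 16 = 8304
  24791 - 8304 = 16487, and 0100000001100111 = 16384 + 64 + 32 + 4 + 2 + 1 = 16487 ✓



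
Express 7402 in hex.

Using repeated division by 16 (digits 10–15 are A–F):
7402 ÷ 16 = 462 remainder 10 (A)
462 ÷ 16 = 28 remainder 14 (E)
28 ÷ 16 = 1 remainder 12 (C)
1 ÷ 16 = 0 remainder 1
Reading remainders bottom to top: 1CEA



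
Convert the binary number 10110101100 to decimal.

Sum of powers of 2 for each 1-bit:
2^2 + 2^3 + 2^5 + 2^7 + 2^8 + 2^10
= 4 + 8 + 32 + 128 + 256 + 1024
= 1452



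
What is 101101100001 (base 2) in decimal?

Sum of powers of 2 for each 1-bit:
2^0 + 2^5 + 2^6 + 2^8 + 2^9 + 2^11
= 1 + 32 + 64 + 256 + 512 + 2048
= 2913



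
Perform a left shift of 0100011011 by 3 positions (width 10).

Original: 0100011011 (decimal 283)
Shift left by 3 positions
Append 3 zeros on the right and drop the 3 high bits that overflow the 10-bit width
Result: 0011011000 (decimal 216)
Equivalent: 283 << 3 = 283 × 2^3 = 2264, truncated to 10 bits = 216



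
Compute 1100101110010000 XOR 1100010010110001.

XOR: 1 when bits differ
  1100101110010000
^ 1100010010110001
------------------
  0000111100100001
Decimal: 52112 ^ 50353 = 3873



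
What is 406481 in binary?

Using repeated division by 2:
406481 ÷ 2 = 203240 remainder 1
203240 ÷ 2 = 101620 remainder 0
101620 ÷ 2 = 50810 remainder 0
50810 ÷ 2 = 25405 remainder 0
25405 ÷ 2 = 12702 remainder 1
12702 ÷ 2 = 6351 remainder 0
6351 ÷ 2 = 3175 remainder 1
3175 ÷ 2 = 1587 remainder 1
1587 ÷ 2 = 793 remainder 1
793 ÷ 2 = 396 remainder 1
396 ÷ 2 = 198 remainder 0
198 ÷ 2 = 99 remainder 0
99 ÷ 2 = 49 remainder 1
49 ÷ 2 = 24 remainder 1
24 ÷ 2 = 12 remainder 0
12 ÷ 2 = 6 remainder 0
6 ÷ 2 = 3 remainder 0
3 ÷ 2 = 1 remainder 1
1 ÷ 2 = 0 remainder 1
Reading remainders bottom to top: 1100011001111010001



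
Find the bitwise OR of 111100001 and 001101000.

OR: 1 when either bit is 1
  111100001
| 001101000
-----------
  111101001
Decimal: 481 | 104 = 489



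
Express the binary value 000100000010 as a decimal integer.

Sum of powers of 2 for each 1-bit:
2^1 + 2^8
= 2 + 256
= 258



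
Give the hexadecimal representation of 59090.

Using repeated division by 16 (digits 10–15 are A–F):
59090 ÷ 16 = 3693 remainder 2
3693 ÷ 16 = 230 remainder 13 (D)
230 ÷ 16 = 14 remainder 6
14 ÷ 16 = 0 remainder 14 (E)
Reading remainders bottom to top: E6D2



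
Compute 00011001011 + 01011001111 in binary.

Add column by column from the right: bit + bit + carry-in; write the sum mod 2, carry 1 when the sum is 2 or 3.
carry:  00110011110
        00011001011
+       01011001111
-------------------
       001110011010
(the carry out of the leftmost column, 0, becomes the leading bit)
Decimal check:
  00011001011 = 128 + 64 + 8 + 2 + 1 = 203
  01011001111 = 512 + 128 + 64 + 8 + 4 + 2 + 1 = 719
  203 + 719 = 922, and 001110011010 = 512 + 256 + 128 + 16 + 8 + 2 = 922 ✓



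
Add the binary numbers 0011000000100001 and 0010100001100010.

Add column by column from the right: bit + bit + carry-in; write the sum mod 2, carry 1 when the sum is 2 or 3.
carry:  0100000011000000
        0011000000100001
+       0010100001100010
------------------------
       00101100010000011
(the carry out of the leftmost column, 0, becomes the leading bit)
Decimal check:
  0011000000100001 = 8192 + 4096 + 32 + 1 = 12321
  0010100001100010 = 8192 + 2048 + 64 + 32 + 2 = 10338
  12321 + 10338 = 22659, and 00101100010000011 = 16384 + 4096 + 2048 + 128 + 2 + 1 = 22659 ✓



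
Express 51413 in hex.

Using repeated division by 16 (digits 10–15 are A–F):
51413 ÷ 16 = 3213 remainder 5
3213 ÷ 16 = 200 remainder 13 (D)
200 ÷ 16 = 12 remainder 8
12 ÷ 16 = 0 remainder 12 (C)
Reading remainders bottom to top: C8D5



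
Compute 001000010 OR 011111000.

OR: 1 when either bit is 1
  001000010
| 011111000
-----------
  011111010
Decimal: 66 | 248 = 250



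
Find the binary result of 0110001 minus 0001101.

Method 1 - Direct subtraction (column by column from the right: bit − bit − borrow-in; if negative, add 2 and borrow 1 from the next column):
borrow: 0011000
        0110001
-       0001101
---------------
        0100100

Method 2 - Add two's complement:
Two's complement of 0001101: invert → 1110010, add 1 → 1110011
  0110001
+ 1110011
---------
 10100100  (end carry out of the top bit = 1)
Discarding the end carry: 0100100
Decimal check:
  0110001 = 32 + 16 + 1 = 49
  0001101 = 8 + 4 + 1 = 13
  49 - 13 = 36, and 0100100 = 32 + 4 = 36 ✓



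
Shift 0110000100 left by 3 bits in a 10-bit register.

Original: 0110000100 (decimal 388)
Shift left by 3 positions
Append 3 zeros on the right and drop the 3 high bits that overflow the 10-bit width
Result: 0000100000 (decimal 32)
Equivalent: 388 << 3 = 388 × 2^3 = 3104, truncated to 10 bits = 32



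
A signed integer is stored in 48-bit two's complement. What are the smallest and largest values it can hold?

For 48-bit two's complement:
Minimum: -2^47 = -140737488355328
Maximum: 2^47 - 1 = 140737488355327



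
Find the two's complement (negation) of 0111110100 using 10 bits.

Original: 0111110100
Step 1 - Invert all bits: 1000001011
Step 2 - Add 1: 1000001100
Verification: 0111110100 + 1000001100 = 10000000000; discarding the end carry (carry out of the top bit) leaves the 10-bit value 0000000000, as required for x + (-x)



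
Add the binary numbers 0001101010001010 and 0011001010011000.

Add column by column from the right: bit + bit + carry-in; write the sum mod 2, carry 1 when the sum is 2 or 3.
carry:  0110010100110000
        0001101010001010
+       0011001010011000
------------------------
       00100110100100010
(the carry out of the leftmost column, 0, becomes the leading bit)
Decimal check:
  0001101010001010 = 4096 + 2048 + 512 + 128 + 8 + 2 = 6794
  0011001010011000 = 8192 + 4096 + 512 + 128 + 16 + 8 = 12952
  6794 + 12952 = 19746, and 00100110100100010 = 16384 + 2048 + 1024 + 256 + 32 + 2 = 19746 ✓



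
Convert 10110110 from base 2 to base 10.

Sum of powers of 2 for each 1-bit:
2^1 + 2^2 + 2^4 + 2^5 + 2^7
= 2 + 4 + 16 + 32 + 128
= 182



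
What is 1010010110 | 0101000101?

OR: 1 when either bit is 1
  1010010110
| 0101000101
------------
  1111010111
Decimal: 662 | 325 = 983



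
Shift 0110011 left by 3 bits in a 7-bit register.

Original: 0110011 (decimal 51)
Shift left by 3 positions
Append 3 zeros on the right and drop the 3 high bits that overflow the 7-bit width
Result: 0011000 (decimal 24)
Equivalent: 51 << 3 = 51 × 2^3 = 408, truncated to 7 bits = 24



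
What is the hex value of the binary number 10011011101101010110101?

Group into 4-bit nibbles from right:
  0100 = 4
  1101 = D
  1101 = D
  1010 = A
  1011 = B
  0101 = 5
Result: 4DDAB5



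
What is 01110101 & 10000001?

AND: 1 only when both bits are 1
  01110101
& 10000001
----------
  00000001
Decimal: 117 & 129 = 1



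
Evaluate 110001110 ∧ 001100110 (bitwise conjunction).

AND: 1 only when both bits are 1
  110001110
& 001100110
-----------
  000000110
Decimal: 398 & 102 = 6



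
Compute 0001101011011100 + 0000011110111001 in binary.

Add column by column from the right: bit + bit + carry-in; write the sum mod 2, carry 1 when the sum is 2 or 3.
carry:  0011111111110000
        0001101011011100
+       0000011110111001
------------------------
       00010001010010101
(the carry out of the leftmost column, 0, becomes the leading bit)
Decimal check:
  0001101011011100 = 4096 + 2048 + 512 + 128 + 64 + 16 + 8 + 4 = 6876
  0000011110111001 = 1024 + 512 + 256 + 128 + 32 + 16 + 8 + 1 = 1977
  6876 + 1977 = 8853, and 00010001010010101 = 8192 + 512 + 128 + 16 + 4 + 1 = 8853 ✓



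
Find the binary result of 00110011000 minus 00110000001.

Method 1 - Direct subtraction (column by column from the right: bit − bit − borrow-in; if negative, add 2 and borrow 1 from the next column):
borrow: 00000001110
        00110011000
-       00110000001
-------------------
        00000010111

Method 2 - Add two's complement:
Two's complement of 00110000001: invert → 11001111110, add 1 → 11001111111
  00110011000
+ 11001111111
-------------
 100000010111  (end carry out of the top bit = 1)
Discarding the end carry: 00000010111
Decimal check:
  00110011000 = 256 + 128 + 16 + 8 = 408
  00110000001 = 256 + 128 + 1 = 385
  408 - 385 = 23, and 00000010111 = 16 + 4 + 2 + 1 = 23 ✓



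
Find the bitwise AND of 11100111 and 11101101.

AND: 1 only when both bits are 1
  11100111
& 11101101
----------
  11100101
Decimal: 231 & 237 = 229



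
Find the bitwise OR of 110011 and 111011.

OR: 1 when either bit is 1
  110011
| 111011
--------
  111011
Decimal: 51 | 59 = 59



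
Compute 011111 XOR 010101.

XOR: 1 when bits differ
  011111
^ 010101
--------
  001010
Decimal: 31 ^ 21 = 10



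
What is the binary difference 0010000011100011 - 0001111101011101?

Method 1 - Direct subtraction (column by column from the right: bit − bit − borrow-in; if negative, add 2 and borrow 1 from the next column):
borrow: 0011111000111000
        0010000011100011
-       0001111101011101
------------------------
        0000000110000110

Method 2 - Add two's complement:
Two's complement of 0001111101011101: invert → 1110000010100010, add 1 → 1110000010100011
  0010000011100011
+ 1110000010100011
------------------
 10000000110000110  (end carry out of the top bit = 1)
Discarding the end carry: 0000000110000110
Decimal check:
  0010000011100011 = 8192 + 128 + 64 + 32 + 2 + 1 = 8419
  0001111101011101 = 4096 + 2048 + 1024 + 512 + 256 + 64 + 16 + 8 + 4 + 1 = 8029
  8419 - 8029 = 390, and 0000000110000110 = 256 + 128 + 4 + 2 = 390 ✓



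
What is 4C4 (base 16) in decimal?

Expand by place value (powers of 16):
Digit values: C = 12
4C4 = 4 × 16^2 + 12 × 16^1 + 4 × 16^0
= 4 × 256 + 12 × 16 + 4 × 1
= 1024 + 192 + 4
= 1220



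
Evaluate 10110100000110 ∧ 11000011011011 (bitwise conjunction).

AND: 1 only when both bits are 1
  10110100000110
& 11000011011011
----------------
  10000000000010
Decimal: 11526 & 12507 = 8194



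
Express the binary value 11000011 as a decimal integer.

Sum of powers of 2 for each 1-bit:
2^0 + 2^1 + 2^6 + 2^7
= 1 + 2 + 64 + 128
= 195



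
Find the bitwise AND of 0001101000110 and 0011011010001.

AND: 1 only when both bits are 1
  0001101000110
& 0011011010001
---------------
  0001001000000
Decimal: 838 & 1745 = 576



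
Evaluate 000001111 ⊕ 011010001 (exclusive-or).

XOR: 1 when bits differ
  000001111
^ 011010001
-----------
  011011110
Decimal: 15 ^ 209 = 222



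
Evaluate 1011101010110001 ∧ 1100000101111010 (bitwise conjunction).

AND: 1 only when both bits are 1
  1011101010110001
& 1100000101111010
------------------
  1000000000110000
Decimal: 47793 & 49530 = 32816



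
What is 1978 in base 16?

Using repeated division by 16 (digits 10–15 are A–F):
1978 ÷ 16 = 123 remainder 10 (A)
123 ÷ 16 = 7 remainder 11 (B)
7 ÷ 16 = 0 remainder 7
Reading remainders bottom to top: 7BA



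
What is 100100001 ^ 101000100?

XOR: 1 when bits differ
  100100001
^ 101000100
-----------
  001100101
Decimal: 289 ^ 324 = 101



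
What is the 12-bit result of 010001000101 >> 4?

Original: 010001000101 (decimal 1093)
Shift right by 4 positions
Drop the 4 low bits; fill with zeros on the left
Result: 000001000100 (decimal 68)
Equivalent: 1093 >> 4 = 1093 ÷ 2^4 = 68



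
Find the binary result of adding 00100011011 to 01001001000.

Add column by column from the right: bit + bit + carry-in; write the sum mod 2, carry 1 when the sum is 2 or 3.
carry:  00000110000
        00100011011
+       01001001000
-------------------
       001101100011
(the carry out of the leftmost column, 0, becomes the leading bit)
Decimal check:
  00100011011 = 256 + 16 + 8 + 2 + 1 = 283
  01001001000 = 512 + 64 + 8 = 584
  283 + 584 = 867, and 001101100011 = 512 + 256 + 64 + 32 + 2 + 1 = 867 ✓



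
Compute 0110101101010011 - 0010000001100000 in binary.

Method 1 - Direct subtraction (column by column from the right: bit − bit − borrow-in; if negative, add 2 and borrow 1 from the next column):
borrow: 0000000111000000
        0110101101010011
-       0010000001100000
------------------------
        0100101011110011

Method 2 - Add two's complement:
Two's complement of 0010000001100000: invert → 1101111110011111, add 1 → 1101111110100000
  0110101101010011
+ 1101111110100000
------------------
 10100101011110011  (end carry out of the top bit = 1)
Discarding the end carry: 0100101011110011
Decimal check:
  0110101101010011 = 16384 + 8192 + 2048 + 512 + 256 + 64 + 16 + 2 + 1 = 27475
  0010000001100000 = 8192 + 64 + 32 = 8288
  27475 - 8288 = 19187, and 0100101011110011 = 16384 + 2048 + 512 + 128 + 64 + 32 + 16 + 2 + 1 = 19187 ✓



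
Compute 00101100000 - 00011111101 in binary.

Method 1 - Direct subtraction (column by column from the right: bit − bit − borrow-in; if negative, add 2 and borrow 1 from the next column):
borrow: 00111111110
        00101100000
-       00011111101
-------------------
        00001100011

Method 2 - Add two's complement:
Two's complement of 00011111101: invert → 11100000010, add 1 → 11100000011
  00101100000
+ 11100000011
-------------
 100001100011  (end carry out of the top bit = 1)
Discarding the end carry: 00001100011
Decimal check:
  00101100000 = 256 + 64 + 32 = 352
  00011111101 = 128 + 64 + 32 + 16 + 8 + 4 + 1 = 253
  352 - 253 = 99, and 00001100011 = 64 + 32 + 2 + 1 = 99 ✓



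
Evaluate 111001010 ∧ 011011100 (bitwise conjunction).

AND: 1 only when both bits are 1
  111001010
& 011011100
-----------
  011001000
Decimal: 458 & 220 = 200



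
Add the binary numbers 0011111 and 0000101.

Add column by column from the right: bit + bit + carry-in; write the sum mod 2, carry 1 when the sum is 2 or 3.
carry:  0111110
        0011111
+       0000101
---------------
       00100100
(the carry out of the leftmost column, 0, becomes the leading bit)
Decimal check:
  0011111 = 16 + 8 + 4 + 2 + 1 = 31
  0000101 = 4 + 1 = 5
  31 + 5 = 36, and 00100100 = 32 + 4 = 36 ✓



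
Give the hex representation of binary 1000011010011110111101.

Group into 4-bit nibbles from right:
  0010 = 2
  0001 = 1
  1010 = A
  0111 = 7
  1011 = B
  1101 = D
Result: 21A7BD



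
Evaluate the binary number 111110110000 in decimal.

Sum of powers of 2 for each 1-bit:
2^4 + 2^5 + 2^7 + 2^8 + 2^9 + 2^10 + 2^11
= 16 + 32 + 128 + 256 + 512 + 1024 + 2048
= 4016



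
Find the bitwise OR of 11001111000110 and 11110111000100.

OR: 1 when either bit is 1
  11001111000110
| 11110111000100
----------------
  11111111000110
Decimal: 13254 | 15812 = 16326



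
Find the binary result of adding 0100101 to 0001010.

Add column by column from the right: bit + bit + carry-in; write the sum mod 2, carry 1 when the sum is 2 or 3.
carry:  0000000
        0100101
+       0001010
---------------
       00101111
(the carry out of the leftmost column, 0, becomes the leading bit)
Decimal check:
  0100101 = 32 + 4 + 1 = 37
  0001010 = 8 + 2 = 10
  37 + 10 = 47, and 00101111 = 32 + 8 + 4 + 2 + 1 = 47 ✓



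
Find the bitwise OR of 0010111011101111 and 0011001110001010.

OR: 1 when either bit is 1
  0010111011101111
| 0011001110001010
------------------
  0011111111101111
Decimal: 12015 | 13194 = 16367



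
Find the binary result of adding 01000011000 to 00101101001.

Add column by column from the right: bit + bit + carry-in; write the sum mod 2, carry 1 when the sum is 2 or 3.
carry:  00011110000
        01000011000
+       00101101001
-------------------
       001110000001
(the carry out of the leftmost column, 0, becomes the leading bit)
Decimal check:
  01000011000 = 512 + 16 + 8 = 536
  00101101001 = 256 + 64 + 32 + 8 + 1 = 361
  536 + 361 = 897, and 001110000001 = 512 + 256 + 128 + 1 = 897 ✓



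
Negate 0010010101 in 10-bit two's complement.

Original: 0010010101
Step 1 - Invert all bits: 1101101010
Step 2 - Add 1: 1101101011
Verification: 0010010101 + 1101101011 = 10000000000; discarding the end carry (carry out of the top bit) leaves the 10-bit value 0000000000, as required for x + (-x)



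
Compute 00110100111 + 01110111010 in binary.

Add column by column from the right: bit + bit + carry-in; write the sum mod 2, carry 1 when the sum is 2 or 3.
carry:  11101111100
        00110100111
+       01110111010
-------------------
       010101100001
(the carry out of the leftmost column, 0, becomes the leading bit)
Decimal check:
  00110100111 = 256 + 128 + 32 + 4 + 2 + 1 = 423
  01110111010 = 512 + 256 + 128 + 32 + 16 + 8 + 2 = 954
  423 + 954 = 1377, and 010101100001 = 1024 + 256 + 64 + 32 + 1 = 1377 ✓



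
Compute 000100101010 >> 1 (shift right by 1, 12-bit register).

Original: 000100101010 (decimal 298)
Shift right by 1 position
Drop the 1 low bit; fill with zero on the left
Result: 000010010101 (decimal 149)
Equivalent: 298 >> 1 = 298 ÷ 2^1 = 149



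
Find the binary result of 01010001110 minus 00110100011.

Method 1 - Direct subtraction (column by column from the right: bit − bit − borrow-in; if negative, add 2 and borrow 1 from the next column):
borrow: 01111000110
        01010001110
-       00110100011
-------------------
        00011101011

Method 2 - Add two's complement:
Two's complement of 00110100011: invert → 11001011100, add 1 → 11001011101
  01010001110
+ 11001011101
-------------
 100011101011  (end carry out of the top bit = 1)
Discarding the end carry: 00011101011
Decimal check:
  01010001110 = 512 + 128 + 8 + 4 + 2 = 654
  00110100011 = 256 + 128 + 32 + 2 + 1 = 419
  654 - 419 = 235, and 00011101011 = 128 + 64 + 32 + 8 + 2 + 1 = 235 ✓

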